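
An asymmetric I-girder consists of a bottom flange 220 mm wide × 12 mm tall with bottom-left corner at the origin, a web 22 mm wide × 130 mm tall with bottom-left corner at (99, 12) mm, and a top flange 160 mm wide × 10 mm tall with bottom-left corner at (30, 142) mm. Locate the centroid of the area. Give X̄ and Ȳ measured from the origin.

Part | A | x̄ᵢ | ȳᵢ | A·x̄ᵢ | A·ȳᵢ
bottom flange | 2640.00 | 110.00 | 6.00 | 290400.00 | 15840.00
web | 2860.00 | 110.00 | 77.00 | 314600.00 | 220220.00
top flange | 1600.00 | 110.00 | 147.00 | 176000.00 | 235200.00
Σ | 7100.00 |  |  | 781000.00 | 471260.00
X̄ = 781000.00 / 7100.00 = 110.00 mm
Ȳ = 471260.00 / 7100.00 = 66.37 mm

X̄ = 110.00 mm, Ȳ = 66.37 mm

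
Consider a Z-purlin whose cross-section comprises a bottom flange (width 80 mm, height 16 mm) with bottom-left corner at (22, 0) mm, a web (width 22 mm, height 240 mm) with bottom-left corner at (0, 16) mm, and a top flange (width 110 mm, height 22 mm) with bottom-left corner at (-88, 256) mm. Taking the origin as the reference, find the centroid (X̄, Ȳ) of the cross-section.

bottom flange: A = 80 × 16 = 1280.00, centroid at (62.00, 8.00).
web: A = 22 × 240 = 5280.00, centroid at (11.00, 136.00).
top flange: A = 110 × 22 = 2420.00, centroid at (-33.00, 267.00).
ΣA = 8980.00 mm², ΣAX̄ = 57580.00 mm³, ΣAȲ = 1374460.00 mm³.
X̄ = 57580.00/8980.00 = 6.41 mm; Ȳ = 1374460.00/8980.00 = 153.06 mm.

X̄ = 6.41 mm, Ȳ = 153.06 mm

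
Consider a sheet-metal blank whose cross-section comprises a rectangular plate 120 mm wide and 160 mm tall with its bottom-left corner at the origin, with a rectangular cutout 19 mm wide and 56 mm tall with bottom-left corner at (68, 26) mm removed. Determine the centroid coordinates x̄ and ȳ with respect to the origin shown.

plate: A = 120 × 160 = 19200.00, centroid at (60.00, 80.00).
hole: A = −(19 × 56) = -1064.00, centroid at (77.50, 54.00).
ΣA = 18136.00 mm², ΣAx̄ = 1069540.00 mm³, ΣAȳ = 1478544.00 mm³.
x̄ = 1069540.00/18136.00 = 58.97 mm; ȳ = 1478544.00/18136.00 = 81.53 mm.

x̄ = 58.97 mm, ȳ = 81.53 mm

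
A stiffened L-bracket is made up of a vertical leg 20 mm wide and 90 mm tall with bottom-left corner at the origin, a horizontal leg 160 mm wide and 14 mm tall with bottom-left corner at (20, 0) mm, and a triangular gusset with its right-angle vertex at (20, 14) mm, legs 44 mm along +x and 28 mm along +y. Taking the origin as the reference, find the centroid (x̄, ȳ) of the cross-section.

x̄ = 56.56 mm, ȳ = 23.85 mm

vertical leg: A = 20 × 90 = 1800.00, centroid at (10.00, 45.00).
horizontal leg: A = 160 × 14 = 2240.00, centroid at (100.00, 7.00).
gusset: A = ½·44·28 = 616.00, centroid at (34.67, 23.33).
ΣA = 4656.00 mm², ΣAx̄ = 263354.67 mm³, ΣAȳ = 111053.33 mm³.
x̄ = 263354.67/4656.00 = 56.56 mm; ȳ = 111053.33/4656.00 = 23.85 mm.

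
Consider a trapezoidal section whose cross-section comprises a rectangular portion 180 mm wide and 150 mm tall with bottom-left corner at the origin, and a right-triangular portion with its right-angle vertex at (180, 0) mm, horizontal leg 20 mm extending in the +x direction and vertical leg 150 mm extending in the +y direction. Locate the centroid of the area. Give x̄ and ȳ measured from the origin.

x̄ = 95.09 mm, ȳ = 73.68 mm

rectangular portion: A = 180 × 150 = 27000.00, centroid at (90.00, 75.00).
triangular portion: A = ½·20·150 = 1500.00, centroid at (186.67, 50.00).
ΣA = 28500.00 mm²
ΣAx̄ = (27000.00)(90.00) + (1500.00)(186.67) = 2710000.00 mm³
ΣAȳ = (27000.00)(75.00) + (1500.00)(50.00) = 2100000.00 mm³
x̄ = 2710000.00 / 28500.00 = 95.09 mm
ȳ = 2100000.00 / 28500.00 = 73.68 mm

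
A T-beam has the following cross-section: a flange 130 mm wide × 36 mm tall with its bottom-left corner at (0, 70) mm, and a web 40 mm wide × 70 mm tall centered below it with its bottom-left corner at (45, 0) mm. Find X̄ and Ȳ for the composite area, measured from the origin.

X̄ = 65.00 mm, Ȳ = 68.16 mm

web: A = 40 × 70 = 2800.00, centroid at (65.00, 35.00).
flange: A = 130 × 36 = 4680.00, centroid at (65.00, 88.00).
ΣA = 7480.00 mm²
ΣAX̄ = (2800.00)(65.00) + (4680.00)(65.00) = 486200.00 mm³
ΣAȲ = (2800.00)(35.00) + (4680.00)(88.00) = 509840.00 mm³
X̄ = 486200.00 / 7480.00 = 65.00 mm
Ȳ = 509840.00 / 7480.00 = 68.16 mm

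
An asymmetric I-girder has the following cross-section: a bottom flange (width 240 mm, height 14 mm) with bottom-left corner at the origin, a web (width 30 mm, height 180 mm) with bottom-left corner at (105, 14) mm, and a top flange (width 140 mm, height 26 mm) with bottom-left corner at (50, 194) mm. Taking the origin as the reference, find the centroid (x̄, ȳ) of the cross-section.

x̄ = 120.00 mm, ȳ = 107.95 mm

Part | A | x̄ᵢ | ȳᵢ | A·x̄ᵢ | A·ȳᵢ
bottom flange | 3360.00 | 120.00 | 7.00 | 403200.00 | 23520.00
web | 5400.00 | 120.00 | 104.00 | 648000.00 | 561600.00
top flange | 3640.00 | 120.00 | 207.00 | 436800.00 | 753480.00
Σ | 12400.00 |  |  | 1488000.00 | 1338600.00
x̄ = 1488000.00 / 12400.00 = 120.00 mm
ȳ = 1338600.00 / 12400.00 = 107.95 mm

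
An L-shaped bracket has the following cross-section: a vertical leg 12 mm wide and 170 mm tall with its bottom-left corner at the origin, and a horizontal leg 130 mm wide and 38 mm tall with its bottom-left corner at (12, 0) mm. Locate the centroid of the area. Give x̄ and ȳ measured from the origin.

x̄ = 56.25 mm, ȳ = 38.29 mm

vertical leg: A = 12 × 170 = 2040.00, centroid at (6.00, 85.00).
horizontal leg: A = 130 × 38 = 4940.00, centroid at (77.00, 19.00).
ΣA = 6980.00 mm²
ΣAx̄ = (2040.00)(6.00) + (4940.00)(77.00) = 392620.00 mm³
ΣAȳ = (2040.00)(85.00) + (4940.00)(19.00) = 267260.00 mm³
x̄ = 392620.00 / 6980.00 = 56.25 mm
ȳ = 267260.00 / 6980.00 = 38.29 mm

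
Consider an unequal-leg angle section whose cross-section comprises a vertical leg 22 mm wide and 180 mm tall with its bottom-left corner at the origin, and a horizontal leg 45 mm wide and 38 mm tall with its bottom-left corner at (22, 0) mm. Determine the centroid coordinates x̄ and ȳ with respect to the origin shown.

x̄ = 21.10 mm, ȳ = 68.59 mm

vertical leg: A = 22 × 180 = 3960.00, centroid at (11.00, 90.00).
horizontal leg: A = 45 × 38 = 1710.00, centroid at (44.50, 19.00).
ΣA = 5670.00 mm², ΣAx̄ = 119655.00 mm³, ΣAȳ = 388890.00 mm³.
x̄ = 119655.00/5670.00 = 21.10 mm; ȳ = 388890.00/5670.00 = 68.59 mm.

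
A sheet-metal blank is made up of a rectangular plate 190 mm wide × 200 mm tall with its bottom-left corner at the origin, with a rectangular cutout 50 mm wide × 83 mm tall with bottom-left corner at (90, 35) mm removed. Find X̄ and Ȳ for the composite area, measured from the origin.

plate: A = 190 × 200 = 38000.00, centroid at (95.00, 100.00).
hole: A = −(50 × 83) = -4150.00, centroid at (115.00, 76.50).
ΣA = 33850.00 mm²
ΣAX̄ = (38000.00)(95.00) + (-4150.00)(115.00) = 3132750.00 mm³
ΣAȲ = (38000.00)(100.00) + (-4150.00)(76.50) = 3482525.00 mm³
X̄ = 3132750.00 / 33850.00 = 92.55 mm
Ȳ = 3482525.00 / 33850.00 = 102.88 mm

X̄ = 92.55 mm, Ȳ = 102.88 mm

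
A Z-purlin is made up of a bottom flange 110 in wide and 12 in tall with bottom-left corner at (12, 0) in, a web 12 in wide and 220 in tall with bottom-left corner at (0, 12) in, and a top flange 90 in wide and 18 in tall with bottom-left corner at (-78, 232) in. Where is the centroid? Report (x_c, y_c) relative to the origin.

x_c = 9.11 in, y_c = 129.11 in

bottom flange: A = 110 × 12 = 1320.00, centroid at (67.00, 6.00).
web: A = 12 × 220 = 2640.00, centroid at (6.00, 122.00).
top flange: A = 90 × 18 = 1620.00, centroid at (-33.00, 241.00).
ΣA = 5580.00 in², ΣAx_c = 50820.00 in³, ΣAy_c = 720420.00 in³.
x_c = 50820.00/5580.00 = 9.11 in; y_c = 720420.00/5580.00 = 129.11 in.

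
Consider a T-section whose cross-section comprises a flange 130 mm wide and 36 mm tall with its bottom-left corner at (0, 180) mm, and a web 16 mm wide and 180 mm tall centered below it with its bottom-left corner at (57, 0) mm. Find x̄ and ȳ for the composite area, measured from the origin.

x̄ = 65.00 mm, ȳ = 156.86 mm

web: A = 16 × 180 = 2880.00, centroid at (65.00, 90.00).
flange: A = 130 × 36 = 4680.00, centroid at (65.00, 198.00).
ΣA = 7560.00 mm²
ΣAx̄ = (2880.00)(65.00) + (4680.00)(65.00) = 491400.00 mm³
ΣAȳ = (2880.00)(90.00) + (4680.00)(198.00) = 1185840.00 mm³
x̄ = 491400.00 / 7560.00 = 65.00 mm
ȳ = 1185840.00 / 7560.00 = 156.86 mm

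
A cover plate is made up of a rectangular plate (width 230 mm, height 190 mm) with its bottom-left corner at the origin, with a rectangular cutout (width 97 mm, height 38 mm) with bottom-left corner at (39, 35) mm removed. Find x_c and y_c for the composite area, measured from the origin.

plate: A = 230 × 190 = 43700.00, centroid at (115.00, 95.00).
hole: A = −(97 × 38) = -3686.00, centroid at (87.50, 54.00).
ΣA = 40014.00 mm², ΣAx_c = 4702975.00 mm³, ΣAy_c = 3952456.00 mm³.
x_c = 4702975.00/40014.00 = 117.53 mm; y_c = 3952456.00/40014.00 = 98.78 mm.

x_c = 117.53 mm, y_c = 98.78 mm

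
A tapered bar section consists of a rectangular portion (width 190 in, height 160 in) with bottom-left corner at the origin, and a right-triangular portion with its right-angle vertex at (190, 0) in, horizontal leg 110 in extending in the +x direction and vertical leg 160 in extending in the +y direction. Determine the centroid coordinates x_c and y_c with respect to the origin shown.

rectangular portion: A = 190 × 160 = 30400.00, centroid at (95.00, 80.00).
triangular portion: A = ½·110·160 = 8800.00, centroid at (226.67, 53.33).
ΣA = 39200.00 in², ΣAx_c = 4882666.67 in³, ΣAy_c = 2901333.33 in³.
x_c = 4882666.67/39200.00 = 124.56 in; y_c = 2901333.33/39200.00 = 74.01 in.

x_c = 124.56 in, y_c = 74.01 in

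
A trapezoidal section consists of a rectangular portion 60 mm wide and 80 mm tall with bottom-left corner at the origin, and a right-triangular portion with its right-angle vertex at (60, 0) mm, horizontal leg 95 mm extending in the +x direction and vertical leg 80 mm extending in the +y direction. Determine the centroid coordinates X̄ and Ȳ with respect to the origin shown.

X̄ = 57.25 mm, Ȳ = 34.11 mm

Part | A | x̄ᵢ | ȳᵢ | A·x̄ᵢ | A·ȳᵢ
rectangular portion | 4800.00 | 30.00 | 40.00 | 144000.00 | 192000.00
triangular portion | 3800.00 | 91.67 | 26.67 | 348333.33 | 101333.33
Σ | 8600.00 |  |  | 492333.33 | 293333.33
X̄ = 492333.33 / 8600.00 = 57.25 mm
Ȳ = 293333.33 / 8600.00 = 34.11 mm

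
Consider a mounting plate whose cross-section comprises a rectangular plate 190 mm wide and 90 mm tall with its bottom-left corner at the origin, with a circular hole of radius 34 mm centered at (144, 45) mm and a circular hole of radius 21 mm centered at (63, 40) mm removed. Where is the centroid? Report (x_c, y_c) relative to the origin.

x_c = 83.94 mm, y_c = 45.57 mm

plate: A = 190 × 90 = 17100.00, centroid at (95.00, 45.00).
hole 1: A = −π·34² = -3631.68, centroid at (144.00, 45.00).
hole 2: A = −π·21² = -1385.44, centroid at (63.00, 40.00).
ΣA = 12082.88 mm², ΣAx_c = 1014255.05 mm³, ΣAy_c = 550656.66 mm³.
x_c = 1014255.05/12082.88 = 83.94 mm; y_c = 550656.66/12082.88 = 45.57 mm.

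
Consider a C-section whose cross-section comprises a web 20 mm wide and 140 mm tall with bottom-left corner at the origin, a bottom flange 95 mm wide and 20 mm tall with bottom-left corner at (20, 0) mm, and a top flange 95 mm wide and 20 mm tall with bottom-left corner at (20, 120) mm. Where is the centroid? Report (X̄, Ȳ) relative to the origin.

X̄ = 43.11 mm, Ȳ = 70.00 mm

Part | A | x̄ᵢ | ȳᵢ | A·x̄ᵢ | A·ȳᵢ
web | 2800.00 | 10.00 | 70.00 | 28000.00 | 196000.00
bottom flange | 1900.00 | 67.50 | 10.00 | 128250.00 | 19000.00
top flange | 1900.00 | 67.50 | 130.00 | 128250.00 | 247000.00
Σ | 6600.00 |  |  | 284500.00 | 462000.00
X̄ = 284500.00 / 6600.00 = 43.11 mm
Ȳ = 462000.00 / 6600.00 = 70.00 mm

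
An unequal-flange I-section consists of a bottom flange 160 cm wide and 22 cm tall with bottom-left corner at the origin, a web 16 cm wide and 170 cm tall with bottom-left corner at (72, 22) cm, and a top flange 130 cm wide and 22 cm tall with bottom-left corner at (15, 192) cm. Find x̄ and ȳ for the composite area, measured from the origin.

bottom flange: A = 160 × 22 = 3520.00, centroid at (80.00, 11.00).
web: A = 16 × 170 = 2720.00, centroid at (80.00, 107.00).
top flange: A = 130 × 22 = 2860.00, centroid at (80.00, 203.00).
ΣA = 9100.00 cm²
ΣAx̄ = (3520.00)(80.00) + (2720.00)(80.00) + (2860.00)(80.00) = 728000.00 cm³
ΣAȳ = (3520.00)(11.00) + (2720.00)(107.00) + (2860.00)(203.00) = 910340.00 cm³
x̄ = 728000.00 / 9100.00 = 80.00 cm
ȳ = 910340.00 / 9100.00 = 100.04 cm

x̄ = 80.00 cm, ȳ = 100.04 cm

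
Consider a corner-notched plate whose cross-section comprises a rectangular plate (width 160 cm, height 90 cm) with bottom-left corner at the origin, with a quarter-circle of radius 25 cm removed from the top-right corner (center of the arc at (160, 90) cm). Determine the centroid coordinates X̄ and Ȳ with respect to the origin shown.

X̄ = 77.55 cm, Ȳ = 43.79 cm

plate: A = 160 × 90 = 14400.00, centroid at (80.00, 45.00).
removed quarter-circle: A = −¼π·25² = -490.87, centroid at (149.39, 79.39).
ΣA = 13909.13 cm²
ΣAX̄ = (14400.00)(80.00) + (-490.87)(149.39) = 1078668.52 cm³
ΣAȲ = (14400.00)(45.00) + (-490.87)(79.39) = 609029.69 cm³
X̄ = 1078668.52 / 13909.13 = 77.55 cm
Ȳ = 609029.69 / 13909.13 = 43.79 cm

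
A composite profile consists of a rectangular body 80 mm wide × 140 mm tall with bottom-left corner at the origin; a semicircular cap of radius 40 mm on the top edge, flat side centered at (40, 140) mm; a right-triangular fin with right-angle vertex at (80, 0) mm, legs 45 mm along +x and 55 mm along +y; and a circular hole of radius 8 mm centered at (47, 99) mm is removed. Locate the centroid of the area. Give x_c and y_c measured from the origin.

x_c = 44.52 mm, y_c = 80.09 mm

Part | A | x̄ᵢ | ȳᵢ | A·x̄ᵢ | A·ȳᵢ
rectangular body | 11200.00 | 40.00 | 70.00 | 448000.00 | 784000.00
semicircular top | 2513.27 | 40.00 | 156.98 | 100530.96 | 394525.04
triangular fin | 1237.50 | 95.00 | 18.33 | 117562.50 | 22687.50
hole | -201.06 | 47.00 | 99.00 | -9449.91 | -19905.13
Σ | 14749.71 |  |  | 656643.55 | 1181307.41
x_c = 656643.55 / 14749.71 = 44.52 mm
y_c = 1181307.41 / 14749.71 = 80.09 mm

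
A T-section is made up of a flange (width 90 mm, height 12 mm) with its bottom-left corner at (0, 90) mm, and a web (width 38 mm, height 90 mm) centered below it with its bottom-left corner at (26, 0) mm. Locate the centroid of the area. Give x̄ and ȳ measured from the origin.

Part | A | x̄ᵢ | ȳᵢ | A·x̄ᵢ | A·ȳᵢ
web | 3420.00 | 45.00 | 45.00 | 153900.00 | 153900.00
flange | 1080.00 | 45.00 | 96.00 | 48600.00 | 103680.00
Σ | 4500.00 |  |  | 202500.00 | 257580.00
x̄ = 202500.00 / 4500.00 = 45.00 mm
ȳ = 257580.00 / 4500.00 = 57.24 mm

x̄ = 45.00 mm, ȳ = 57.24 mm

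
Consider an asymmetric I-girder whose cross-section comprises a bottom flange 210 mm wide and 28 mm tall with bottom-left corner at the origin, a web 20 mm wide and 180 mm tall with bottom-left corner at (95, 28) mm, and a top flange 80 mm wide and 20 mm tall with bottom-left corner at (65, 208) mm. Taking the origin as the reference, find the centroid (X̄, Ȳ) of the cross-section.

Part | A | x̄ᵢ | ȳᵢ | A·x̄ᵢ | A·ȳᵢ
bottom flange | 5880.00 | 105.00 | 14.00 | 617400.00 | 82320.00
web | 3600.00 | 105.00 | 118.00 | 378000.00 | 424800.00
top flange | 1600.00 | 105.00 | 218.00 | 168000.00 | 348800.00
Σ | 11080.00 |  |  | 1163400.00 | 855920.00
X̄ = 1163400.00 / 11080.00 = 105.00 mm
Ȳ = 855920.00 / 11080.00 = 77.25 mm

X̄ = 105.00 mm, Ȳ = 77.25 mm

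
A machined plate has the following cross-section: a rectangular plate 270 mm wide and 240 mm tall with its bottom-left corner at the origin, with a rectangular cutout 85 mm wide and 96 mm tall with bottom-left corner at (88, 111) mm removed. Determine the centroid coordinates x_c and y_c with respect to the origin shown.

plate: A = 270 × 240 = 64800.00, centroid at (135.00, 120.00).
hole: A = −(85 × 96) = -8160.00, centroid at (130.50, 159.00).
ΣA = 56640.00 mm²
ΣAx_c = (64800.00)(135.00) + (-8160.00)(130.50) = 7683120.00 mm³
ΣAy_c = (64800.00)(120.00) + (-8160.00)(159.00) = 6478560.00 mm³
x_c = 7683120.00 / 56640.00 = 135.65 mm
y_c = 6478560.00 / 56640.00 = 114.38 mm

x_c = 135.65 mm, y_c = 114.38 mm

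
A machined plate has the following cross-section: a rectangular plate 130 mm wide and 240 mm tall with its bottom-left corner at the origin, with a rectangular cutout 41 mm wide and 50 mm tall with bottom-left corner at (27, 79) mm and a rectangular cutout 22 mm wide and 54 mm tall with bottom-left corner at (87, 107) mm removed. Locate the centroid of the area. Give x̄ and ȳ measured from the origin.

plate: A = 130 × 240 = 31200.00, centroid at (65.00, 120.00).
hole 1: A = −(41 × 50) = -2050.00, centroid at (47.50, 104.00).
hole 2: A = −(22 × 54) = -1188.00, centroid at (98.00, 134.00).
ΣA = 27962.00 mm²
ΣAx̄ = (31200.00)(65.00) + (-2050.00)(47.50) + (-1188.00)(98.00) = 1814201.00 mm³
ΣAȳ = (31200.00)(120.00) + (-2050.00)(104.00) + (-1188.00)(134.00) = 3371608.00 mm³
x̄ = 1814201.00 / 27962.00 = 64.88 mm
ȳ = 3371608.00 / 27962.00 = 120.58 mm

x̄ = 64.88 mm, ȳ = 120.58 mm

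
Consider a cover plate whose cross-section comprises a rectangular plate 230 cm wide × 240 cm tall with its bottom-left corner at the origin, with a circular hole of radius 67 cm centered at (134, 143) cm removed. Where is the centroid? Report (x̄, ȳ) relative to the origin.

x̄ = 108.48 cm, ȳ = 112.11 cm

Part | A | x̄ᵢ | ȳᵢ | A·x̄ᵢ | A·ȳᵢ
plate | 55200.00 | 115.00 | 120.00 | 6348000.00 | 6624000.00
hole | -14102.61 | 134.00 | 143.00 | -1889749.66 | -2016673.15
Σ | 41097.39 |  |  | 4458250.34 | 4607326.85
x̄ = 4458250.34 / 41097.39 = 108.48 cm
ȳ = 4607326.85 / 41097.39 = 112.11 cm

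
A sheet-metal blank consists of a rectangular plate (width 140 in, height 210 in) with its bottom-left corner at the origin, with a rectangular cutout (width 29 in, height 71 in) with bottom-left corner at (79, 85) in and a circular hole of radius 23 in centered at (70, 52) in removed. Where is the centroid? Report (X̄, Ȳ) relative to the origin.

X̄ = 68.12 in, Ȳ = 107.19 in

plate: A = 140 × 210 = 29400.00, centroid at (70.00, 105.00).
hole 1: A = −(29 × 71) = -2059.00, centroid at (93.50, 120.50).
hole 2: A = −π·23² = -1661.90, centroid at (70.00, 52.00).
ΣA = 25679.10 in²
ΣAX̄ = (29400.00)(70.00) + (-2059.00)(93.50) + (-1661.90)(70.00) = 1749150.32 in³
ΣAȲ = (29400.00)(105.00) + (-2059.00)(120.50) + (-1661.90)(52.00) = 2752471.57 in³
X̄ = 1749150.32 / 25679.10 = 68.12 in
Ȳ = 2752471.57 / 25679.10 = 107.19 in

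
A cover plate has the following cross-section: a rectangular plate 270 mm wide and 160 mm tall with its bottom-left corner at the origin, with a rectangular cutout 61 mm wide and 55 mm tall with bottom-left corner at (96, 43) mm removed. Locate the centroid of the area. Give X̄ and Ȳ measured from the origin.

X̄ = 135.72 mm, Ȳ = 80.80 mm

plate: A = 270 × 160 = 43200.00, centroid at (135.00, 80.00).
hole: A = −(61 × 55) = -3355.00, centroid at (126.50, 70.50).
ΣA = 39845.00 mm²
ΣAX̄ = (43200.00)(135.00) + (-3355.00)(126.50) = 5407592.50 mm³
ΣAȲ = (43200.00)(80.00) + (-3355.00)(70.50) = 3219472.50 mm³
X̄ = 5407592.50 / 39845.00 = 135.72 mm
Ȳ = 3219472.50 / 39845.00 = 80.80 mm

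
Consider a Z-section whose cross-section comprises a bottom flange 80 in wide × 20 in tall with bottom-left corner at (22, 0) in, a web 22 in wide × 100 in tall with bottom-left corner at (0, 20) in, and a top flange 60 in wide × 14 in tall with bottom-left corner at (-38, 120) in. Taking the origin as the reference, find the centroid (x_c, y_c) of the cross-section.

x_c = 25.15 in, y_c = 59.63 in

bottom flange: A = 80 × 20 = 1600.00, centroid at (62.00, 10.00).
web: A = 22 × 100 = 2200.00, centroid at (11.00, 70.00).
top flange: A = 60 × 14 = 840.00, centroid at (-8.00, 127.00).
ΣA = 4640.00 in²
ΣAx_c = (1600.00)(62.00) + (2200.00)(11.00) + (840.00)(-8.00) = 116680.00 in³
ΣAy_c = (1600.00)(10.00) + (2200.00)(70.00) + (840.00)(127.00) = 276680.00 in³
x_c = 116680.00 / 4640.00 = 25.15 in
y_c = 276680.00 / 4640.00 = 59.63 in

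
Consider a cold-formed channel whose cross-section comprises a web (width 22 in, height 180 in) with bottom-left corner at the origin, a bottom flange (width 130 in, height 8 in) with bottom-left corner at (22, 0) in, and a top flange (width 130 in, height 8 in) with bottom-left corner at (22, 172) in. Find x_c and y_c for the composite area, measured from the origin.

x_c = 37.17 in, y_c = 90.00 in

web: A = 22 × 180 = 3960.00, centroid at (11.00, 90.00).
bottom flange: A = 130 × 8 = 1040.00, centroid at (87.00, 4.00).
top flange: A = 130 × 8 = 1040.00, centroid at (87.00, 176.00).
ΣA = 6040.00 in², ΣAx_c = 224520.00 in³, ΣAy_c = 543600.00 in³.
x_c = 224520.00/6040.00 = 37.17 in; y_c = 543600.00/6040.00 = 90.00 in.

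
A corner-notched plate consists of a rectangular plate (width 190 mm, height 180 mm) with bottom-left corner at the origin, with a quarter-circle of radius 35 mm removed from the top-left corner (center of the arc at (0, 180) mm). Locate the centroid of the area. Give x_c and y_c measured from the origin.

x_c = 97.32 mm, y_c = 87.82 mm

plate: A = 190 × 180 = 34200.00, centroid at (95.00, 90.00).
removed quarter-circle: A = −¼π·35² = -962.11, centroid at (14.85, 165.15).
ΣA = 33237.89 mm²
ΣAx_c = (34200.00)(95.00) + (-962.11)(14.85) = 3234708.33 mm³
ΣAy_c = (34200.00)(90.00) + (-962.11)(165.15) = 2919111.37 mm³
x_c = 3234708.33 / 33237.89 = 97.32 mm
y_c = 2919111.37 / 33237.89 = 87.82 mm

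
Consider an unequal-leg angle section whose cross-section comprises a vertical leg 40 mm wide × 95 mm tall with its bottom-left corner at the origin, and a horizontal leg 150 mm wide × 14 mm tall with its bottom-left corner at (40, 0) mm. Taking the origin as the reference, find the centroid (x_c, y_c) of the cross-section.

vertical leg: A = 40 × 95 = 3800.00, centroid at (20.00, 47.50).
horizontal leg: A = 150 × 14 = 2100.00, centroid at (115.00, 7.00).
ΣA = 5900.00 mm²
ΣAx_c = (3800.00)(20.00) + (2100.00)(115.00) = 317500.00 mm³
ΣAy_c = (3800.00)(47.50) + (2100.00)(7.00) = 195200.00 mm³
x_c = 317500.00 / 5900.00 = 53.81 mm
y_c = 195200.00 / 5900.00 = 33.08 mm

x_c = 53.81 mm, y_c = 33.08 mm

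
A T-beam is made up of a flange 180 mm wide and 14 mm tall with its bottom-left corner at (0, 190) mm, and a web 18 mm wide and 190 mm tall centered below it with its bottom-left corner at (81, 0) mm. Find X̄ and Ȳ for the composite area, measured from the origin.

Part | A | x̄ᵢ | ȳᵢ | A·x̄ᵢ | A·ȳᵢ
web | 3420.00 | 90.00 | 95.00 | 307800.00 | 324900.00
flange | 2520.00 | 90.00 | 197.00 | 226800.00 | 496440.00
Σ | 5940.00 |  |  | 534600.00 | 821340.00
X̄ = 534600.00 / 5940.00 = 90.00 mm
Ȳ = 821340.00 / 5940.00 = 138.27 mm

X̄ = 90.00 mm, Ȳ = 138.27 mm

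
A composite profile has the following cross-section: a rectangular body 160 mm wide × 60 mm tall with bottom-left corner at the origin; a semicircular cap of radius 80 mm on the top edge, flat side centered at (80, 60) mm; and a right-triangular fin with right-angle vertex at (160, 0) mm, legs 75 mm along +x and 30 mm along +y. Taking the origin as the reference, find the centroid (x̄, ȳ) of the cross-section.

Part | A | x̄ᵢ | ȳᵢ | A·x̄ᵢ | A·ȳᵢ
rectangular body | 9600.00 | 80.00 | 30.00 | 768000.00 | 288000.00
semicircular top | 10053.10 | 80.00 | 93.95 | 804247.72 | 944519.12
triangular fin | 1125.00 | 185.00 | 10.00 | 208125.00 | 11250.00
Σ | 20778.10 |  |  | 1780372.72 | 1243769.12
x̄ = 1780372.72 / 20778.10 = 85.69 mm
ȳ = 1243769.12 / 20778.10 = 59.86 mm

x̄ = 85.69 mm, ȳ = 59.86 mm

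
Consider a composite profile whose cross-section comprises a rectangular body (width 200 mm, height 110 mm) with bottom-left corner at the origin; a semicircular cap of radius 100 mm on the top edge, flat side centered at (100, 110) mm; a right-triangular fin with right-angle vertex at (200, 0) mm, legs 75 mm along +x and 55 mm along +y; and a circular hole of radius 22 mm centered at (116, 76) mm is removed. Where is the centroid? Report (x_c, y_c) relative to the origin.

x_c = 106.10 mm, y_c = 92.20 mm

Part | A | x̄ᵢ | ȳᵢ | A·x̄ᵢ | A·ȳᵢ
rectangular body | 22000.00 | 100.00 | 55.00 | 2200000.00 | 1210000.00
semicircular top | 15707.96 | 100.00 | 152.44 | 1570796.33 | 2394542.63
triangular fin | 2062.50 | 225.00 | 18.33 | 464062.50 | 37812.50
hole | -1520.53 | 116.00 | 76.00 | -176381.58 | -115560.34
Σ | 38249.93 |  |  | 4058477.25 | 3526794.78
x_c = 4058477.25 / 38249.93 = 106.10 mm
y_c = 3526794.78 / 38249.93 = 92.20 mm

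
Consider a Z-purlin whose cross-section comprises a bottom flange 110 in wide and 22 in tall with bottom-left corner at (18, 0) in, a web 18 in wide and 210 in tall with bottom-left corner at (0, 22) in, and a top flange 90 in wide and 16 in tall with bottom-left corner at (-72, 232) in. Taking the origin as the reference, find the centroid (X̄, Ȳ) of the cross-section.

bottom flange: A = 110 × 22 = 2420.00, centroid at (73.00, 11.00).
web: A = 18 × 210 = 3780.00, centroid at (9.00, 127.00).
top flange: A = 90 × 16 = 1440.00, centroid at (-27.00, 240.00).
ΣA = 7640.00 in², ΣAX̄ = 171800.00 in³, ΣAȲ = 852280.00 in³.
X̄ = 171800.00/7640.00 = 22.49 in; Ȳ = 852280.00/7640.00 = 111.55 in.

X̄ = 22.49 in, Ȳ = 111.55 in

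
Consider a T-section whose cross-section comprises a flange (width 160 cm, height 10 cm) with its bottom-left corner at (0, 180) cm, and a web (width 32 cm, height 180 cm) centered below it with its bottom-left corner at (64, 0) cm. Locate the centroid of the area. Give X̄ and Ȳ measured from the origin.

X̄ = 80.00 cm, Ȳ = 110.65 cm

web: A = 32 × 180 = 5760.00, centroid at (80.00, 90.00).
flange: A = 160 × 10 = 1600.00, centroid at (80.00, 185.00).
ΣA = 7360.00 cm²
ΣAX̄ = (5760.00)(80.00) + (1600.00)(80.00) = 588800.00 cm³
ΣAȲ = (5760.00)(90.00) + (1600.00)(185.00) = 814400.00 cm³
X̄ = 588800.00 / 7360.00 = 80.00 cm
Ȳ = 814400.00 / 7360.00 = 110.65 cm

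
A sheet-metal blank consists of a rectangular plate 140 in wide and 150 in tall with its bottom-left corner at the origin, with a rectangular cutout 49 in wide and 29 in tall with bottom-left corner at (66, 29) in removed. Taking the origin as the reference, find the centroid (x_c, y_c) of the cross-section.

Part | A | x̄ᵢ | ȳᵢ | A·x̄ᵢ | A·ȳᵢ
plate | 21000.00 | 70.00 | 75.00 | 1470000.00 | 1575000.00
hole | -1421.00 | 90.50 | 43.50 | -128600.50 | -61813.50
Σ | 19579.00 |  |  | 1341399.50 | 1513186.50
x_c = 1341399.50 / 19579.00 = 68.51 in
y_c = 1513186.50 / 19579.00 = 77.29 in

x_c = 68.51 in, y_c = 77.29 in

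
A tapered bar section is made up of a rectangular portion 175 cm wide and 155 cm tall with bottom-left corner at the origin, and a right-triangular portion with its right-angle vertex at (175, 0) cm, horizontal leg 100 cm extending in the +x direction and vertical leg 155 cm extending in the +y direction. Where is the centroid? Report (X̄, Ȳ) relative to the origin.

rectangular portion: A = 175 × 155 = 27125.00, centroid at (87.50, 77.50).
triangular portion: A = ½·100·155 = 7750.00, centroid at (208.33, 51.67).
ΣA = 34875.00 cm²
ΣAX̄ = (27125.00)(87.50) + (7750.00)(208.33) = 3988020.83 cm³
ΣAȲ = (27125.00)(77.50) + (7750.00)(51.67) = 2502604.17 cm³
X̄ = 3988020.83 / 34875.00 = 114.35 cm
Ȳ = 2502604.17 / 34875.00 = 71.76 cm

X̄ = 114.35 cm, Ȳ = 71.76 cm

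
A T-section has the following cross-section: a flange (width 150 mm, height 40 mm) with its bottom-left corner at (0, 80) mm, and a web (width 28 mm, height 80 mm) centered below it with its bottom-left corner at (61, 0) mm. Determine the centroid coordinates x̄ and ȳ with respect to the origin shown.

x̄ = 75.00 mm, ȳ = 83.69 mm

web: A = 28 × 80 = 2240.00, centroid at (75.00, 40.00).
flange: A = 150 × 40 = 6000.00, centroid at (75.00, 100.00).
ΣA = 8240.00 mm², ΣAx̄ = 618000.00 mm³, ΣAȳ = 689600.00 mm³.
x̄ = 618000.00/8240.00 = 75.00 mm; ȳ = 689600.00/8240.00 = 83.69 mm.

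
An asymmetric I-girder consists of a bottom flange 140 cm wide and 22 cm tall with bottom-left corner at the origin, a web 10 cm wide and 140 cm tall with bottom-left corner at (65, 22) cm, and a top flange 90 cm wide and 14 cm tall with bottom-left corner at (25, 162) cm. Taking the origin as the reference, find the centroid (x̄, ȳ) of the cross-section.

Part | A | x̄ᵢ | ȳᵢ | A·x̄ᵢ | A·ȳᵢ
bottom flange | 3080.00 | 70.00 | 11.00 | 215600.00 | 33880.00
web | 1400.00 | 70.00 | 92.00 | 98000.00 | 128800.00
top flange | 1260.00 | 70.00 | 169.00 | 88200.00 | 212940.00
Σ | 5740.00 |  |  | 401800.00 | 375620.00
x̄ = 401800.00 / 5740.00 = 70.00 cm
ȳ = 375620.00 / 5740.00 = 65.44 cm

x̄ = 70.00 cm, ȳ = 65.44 cm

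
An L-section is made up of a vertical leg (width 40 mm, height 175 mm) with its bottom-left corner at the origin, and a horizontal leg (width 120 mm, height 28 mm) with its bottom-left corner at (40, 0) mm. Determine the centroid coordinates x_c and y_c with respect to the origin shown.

x_c = 45.95 mm, y_c = 63.66 mm

vertical leg: A = 40 × 175 = 7000.00, centroid at (20.00, 87.50).
horizontal leg: A = 120 × 28 = 3360.00, centroid at (100.00, 14.00).
ΣA = 10360.00 mm²
ΣAx_c = (7000.00)(20.00) + (3360.00)(100.00) = 476000.00 mm³
ΣAy_c = (7000.00)(87.50) + (3360.00)(14.00) = 659540.00 mm³
x_c = 476000.00 / 10360.00 = 45.95 mm
y_c = 659540.00 / 10360.00 = 63.66 mm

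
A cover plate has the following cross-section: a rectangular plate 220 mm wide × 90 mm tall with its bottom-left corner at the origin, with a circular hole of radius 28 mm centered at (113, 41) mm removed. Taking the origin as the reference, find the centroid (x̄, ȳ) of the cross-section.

x̄ = 109.57 mm, ȳ = 45.57 mm

plate: A = 220 × 90 = 19800.00, centroid at (110.00, 45.00).
hole: A = −π·28² = -2463.01, centroid at (113.00, 41.00).
ΣA = 17336.99 mm², ΣAx̄ = 1899680.02 mm³, ΣAȳ = 790016.65 mm³.
x̄ = 1899680.02/17336.99 = 109.57 mm; ȳ = 790016.65/17336.99 = 45.57 mm.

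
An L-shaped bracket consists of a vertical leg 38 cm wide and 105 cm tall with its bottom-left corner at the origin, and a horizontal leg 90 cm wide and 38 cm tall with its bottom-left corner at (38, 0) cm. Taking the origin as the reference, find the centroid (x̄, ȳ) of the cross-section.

Part | A | x̄ᵢ | ȳᵢ | A·x̄ᵢ | A·ȳᵢ
vertical leg | 3990.00 | 19.00 | 52.50 | 75810.00 | 209475.00
horizontal leg | 3420.00 | 83.00 | 19.00 | 283860.00 | 64980.00
Σ | 7410.00 |  |  | 359670.00 | 274455.00
x̄ = 359670.00 / 7410.00 = 48.54 cm
ȳ = 274455.00 / 7410.00 = 37.04 cm

x̄ = 48.54 cm, ȳ = 37.04 cm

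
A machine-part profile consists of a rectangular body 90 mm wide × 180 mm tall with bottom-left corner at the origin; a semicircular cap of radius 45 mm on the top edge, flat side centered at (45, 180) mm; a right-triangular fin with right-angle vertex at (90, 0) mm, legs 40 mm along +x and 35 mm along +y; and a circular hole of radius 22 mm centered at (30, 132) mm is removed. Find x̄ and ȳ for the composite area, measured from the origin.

x̄ = 48.43 mm, ȳ = 102.30 mm

rectangular body: A = 90 × 180 = 16200.00, centroid at (45.00, 90.00).
semicircular top: A = ½π·45² = 3180.86, centroid at (45.00, 199.10).
triangular fin: A = ½·40·35 = 700.00, centroid at (103.33, 11.67).
hole: A = −π·22² = -1520.53, centroid at (30.00, 132.00).
ΣA = 18560.33 mm²
ΣAx̄ = (16200.00)(45.00) + (3180.86)(45.00) + (700.00)(103.33) + (-1520.53)(30.00) = 898856.22 mm³
ΣAȳ = (16200.00)(90.00) + (3180.86)(199.10) + (700.00)(11.67) + (-1520.53)(132.00) = 1898761.86 mm³
x̄ = 898856.22 / 18560.33 = 48.43 mm
ȳ = 1898761.86 / 18560.33 = 102.30 mm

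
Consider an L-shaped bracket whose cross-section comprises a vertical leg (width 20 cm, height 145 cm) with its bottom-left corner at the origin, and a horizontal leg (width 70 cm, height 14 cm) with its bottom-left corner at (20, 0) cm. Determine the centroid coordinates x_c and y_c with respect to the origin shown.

x_c = 21.37 cm, y_c = 55.96 cm

vertical leg: A = 20 × 145 = 2900.00, centroid at (10.00, 72.50).
horizontal leg: A = 70 × 14 = 980.00, centroid at (55.00, 7.00).
ΣA = 3880.00 cm²
ΣAx_c = (2900.00)(10.00) + (980.00)(55.00) = 82900.00 cm³
ΣAy_c = (2900.00)(72.50) + (980.00)(7.00) = 217110.00 cm³
x_c = 82900.00 / 3880.00 = 21.37 cm
y_c = 217110.00 / 3880.00 = 55.96 cm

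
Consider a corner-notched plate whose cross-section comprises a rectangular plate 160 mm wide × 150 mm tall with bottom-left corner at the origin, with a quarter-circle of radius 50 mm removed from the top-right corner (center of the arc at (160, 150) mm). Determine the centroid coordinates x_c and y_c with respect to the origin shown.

x_c = 74.76 mm, y_c = 70.21 mm

plate: A = 160 × 150 = 24000.00, centroid at (80.00, 75.00).
removed quarter-circle: A = −¼π·50² = -1963.50, centroid at (138.78, 128.78).
ΣA = 22036.50 mm², ΣAx_c = 1647507.40 mm³, ΣAy_c = 1547142.36 mm³.
x_c = 1647507.40/22036.50 = 74.76 mm; y_c = 1547142.36/22036.50 = 70.21 mm.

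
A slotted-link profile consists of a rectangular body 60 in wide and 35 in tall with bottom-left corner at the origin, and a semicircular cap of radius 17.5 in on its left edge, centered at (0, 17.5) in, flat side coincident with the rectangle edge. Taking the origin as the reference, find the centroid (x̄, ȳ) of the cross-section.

x̄ = 23.02 in, ȳ = 17.50 in

rectangular body: A = 60 × 35 = 2100.00, centroid at (30.00, 17.50).
semicircular end: A = ½π·17.5² = 481.06, centroid at (-7.43, 17.50).
ΣA = 2581.06 in²
ΣAx̄ = (2100.00)(30.00) + (481.06)(-7.43) = 59427.08 in³
ΣAȳ = (2100.00)(17.50) + (481.06)(17.50) = 45168.49 in³
x̄ = 59427.08 / 2581.06 = 23.02 in
ȳ = 45168.49 / 2581.06 = 17.50 in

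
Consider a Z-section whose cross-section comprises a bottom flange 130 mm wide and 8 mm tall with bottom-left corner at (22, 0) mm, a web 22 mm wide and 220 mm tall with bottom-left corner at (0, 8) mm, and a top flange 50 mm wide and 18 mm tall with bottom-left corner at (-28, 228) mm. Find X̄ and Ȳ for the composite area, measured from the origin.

X̄ = 20.80 mm, Ȳ = 116.31 mm

bottom flange: A = 130 × 8 = 1040.00, centroid at (87.00, 4.00).
web: A = 22 × 220 = 4840.00, centroid at (11.00, 118.00).
top flange: A = 50 × 18 = 900.00, centroid at (-3.00, 237.00).
ΣA = 6780.00 mm²
ΣAX̄ = (1040.00)(87.00) + (4840.00)(11.00) + (900.00)(-3.00) = 141020.00 mm³
ΣAȲ = (1040.00)(4.00) + (4840.00)(118.00) + (900.00)(237.00) = 788580.00 mm³
X̄ = 141020.00 / 6780.00 = 20.80 mm
Ȳ = 788580.00 / 6780.00 = 116.31 mm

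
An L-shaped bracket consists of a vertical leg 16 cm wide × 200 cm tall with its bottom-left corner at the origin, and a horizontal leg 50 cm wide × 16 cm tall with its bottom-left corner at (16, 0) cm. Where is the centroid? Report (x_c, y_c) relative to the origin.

x_c = 14.60 cm, y_c = 81.60 cm

Part | A | x̄ᵢ | ȳᵢ | A·x̄ᵢ | A·ȳᵢ
vertical leg | 3200.00 | 8.00 | 100.00 | 25600.00 | 320000.00
horizontal leg | 800.00 | 41.00 | 8.00 | 32800.00 | 6400.00
Σ | 4000.00 |  |  | 58400.00 | 326400.00
x_c = 58400.00 / 4000.00 = 14.60 cm
y_c = 326400.00 / 4000.00 = 81.60 cm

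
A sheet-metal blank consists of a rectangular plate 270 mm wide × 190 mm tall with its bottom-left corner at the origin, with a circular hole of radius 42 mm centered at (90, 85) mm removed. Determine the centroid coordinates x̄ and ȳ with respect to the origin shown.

x̄ = 140.45 mm, ȳ = 96.21 mm

Part | A | x̄ᵢ | ȳᵢ | A·x̄ᵢ | A·ȳᵢ
plate | 51300.00 | 135.00 | 95.00 | 6925500.00 | 4873500.00
hole | -5541.77 | 90.00 | 85.00 | -498759.25 | -471050.40
Σ | 45758.23 |  |  | 6426740.75 | 4402449.60
x̄ = 6426740.75 / 45758.23 = 140.45 mm
ȳ = 4402449.60 / 45758.23 = 96.21 mm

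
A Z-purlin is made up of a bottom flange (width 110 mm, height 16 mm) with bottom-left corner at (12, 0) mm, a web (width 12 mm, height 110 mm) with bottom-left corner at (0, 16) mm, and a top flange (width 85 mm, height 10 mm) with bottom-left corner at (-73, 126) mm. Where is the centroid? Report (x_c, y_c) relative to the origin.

x_c = 25.42 mm, y_c = 55.76 mm

bottom flange: A = 110 × 16 = 1760.00, centroid at (67.00, 8.00).
web: A = 12 × 110 = 1320.00, centroid at (6.00, 71.00).
top flange: A = 85 × 10 = 850.00, centroid at (-30.50, 131.00).
ΣA = 3930.00 mm², ΣAx_c = 99915.00 mm³, ΣAy_c = 219150.00 mm³.
x_c = 99915.00/3930.00 = 25.42 mm; y_c = 219150.00/3930.00 = 55.76 mm.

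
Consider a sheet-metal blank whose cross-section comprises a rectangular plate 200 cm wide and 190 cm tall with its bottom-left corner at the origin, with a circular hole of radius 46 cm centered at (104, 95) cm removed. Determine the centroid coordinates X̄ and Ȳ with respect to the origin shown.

X̄ = 99.15 cm, Ȳ = 95.00 cm

plate: A = 200 × 190 = 38000.00, centroid at (100.00, 95.00).
hole: A = −π·46² = -6647.61, centroid at (104.00, 95.00).
ΣA = 31352.39 cm²
ΣAX̄ = (38000.00)(100.00) + (-6647.61)(104.00) = 3108648.55 cm³
ΣAȲ = (38000.00)(95.00) + (-6647.61)(95.00) = 2978477.04 cm³
X̄ = 3108648.55 / 31352.39 = 99.15 cm
Ȳ = 2978477.04 / 31352.39 = 95.00 cm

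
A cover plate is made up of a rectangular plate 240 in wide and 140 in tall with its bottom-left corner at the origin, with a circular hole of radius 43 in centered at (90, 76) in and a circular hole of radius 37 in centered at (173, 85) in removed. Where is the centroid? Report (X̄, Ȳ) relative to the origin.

X̄ = 117.71 in, Ȳ = 65.77 in

plate: A = 240 × 140 = 33600.00, centroid at (120.00, 70.00).
hole 1: A = −π·43² = -5808.80, centroid at (90.00, 76.00).
hole 2: A = −π·37² = -4300.84, centroid at (173.00, 85.00).
ΣA = 23490.35 in²
ΣAX̄ = (33600.00)(120.00) + (-5808.80)(90.00) + (-4300.84)(173.00) = 2765162.19 in³
ΣAȲ = (33600.00)(70.00) + (-5808.80)(76.00) + (-4300.84)(85.00) = 1544959.40 in³
X̄ = 2765162.19 / 23490.35 = 117.71 in
Ȳ = 1544959.40 / 23490.35 = 65.77 in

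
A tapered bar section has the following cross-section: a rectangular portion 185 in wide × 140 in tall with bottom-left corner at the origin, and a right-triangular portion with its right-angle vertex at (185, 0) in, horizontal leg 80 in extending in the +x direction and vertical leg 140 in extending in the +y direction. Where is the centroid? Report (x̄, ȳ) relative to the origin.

x̄ = 113.69 in, ȳ = 65.85 in

rectangular portion: A = 185 × 140 = 25900.00, centroid at (92.50, 70.00).
triangular portion: A = ½·80·140 = 5600.00, centroid at (211.67, 46.67).
ΣA = 31500.00 in²
ΣAx̄ = (25900.00)(92.50) + (5600.00)(211.67) = 3581083.33 in³
ΣAȳ = (25900.00)(70.00) + (5600.00)(46.67) = 2074333.33 in³
x̄ = 3581083.33 / 31500.00 = 113.69 in
ȳ = 2074333.33 / 31500.00 = 65.85 in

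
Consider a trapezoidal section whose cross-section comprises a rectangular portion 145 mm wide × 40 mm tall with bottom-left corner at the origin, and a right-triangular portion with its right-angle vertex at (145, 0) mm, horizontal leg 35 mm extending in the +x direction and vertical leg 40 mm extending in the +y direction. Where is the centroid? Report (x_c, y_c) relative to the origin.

x_c = 81.56 mm, y_c = 19.28 mm

Part | A | x̄ᵢ | ȳᵢ | A·x̄ᵢ | A·ȳᵢ
rectangular portion | 5800.00 | 72.50 | 20.00 | 420500.00 | 116000.00
triangular portion | 700.00 | 156.67 | 13.33 | 109666.67 | 9333.33
Σ | 6500.00 |  |  | 530166.67 | 125333.33
x_c = 530166.67 / 6500.00 = 81.56 mm
y_c = 125333.33 / 6500.00 = 19.28 mm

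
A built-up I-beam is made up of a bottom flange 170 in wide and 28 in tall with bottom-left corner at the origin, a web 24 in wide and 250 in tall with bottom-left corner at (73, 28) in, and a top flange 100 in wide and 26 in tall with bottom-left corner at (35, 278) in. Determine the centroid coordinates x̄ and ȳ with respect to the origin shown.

bottom flange: A = 170 × 28 = 4760.00, centroid at (85.00, 14.00).
web: A = 24 × 250 = 6000.00, centroid at (85.00, 153.00).
top flange: A = 100 × 26 = 2600.00, centroid at (85.00, 291.00).
ΣA = 13360.00 in²
ΣAx̄ = (4760.00)(85.00) + (6000.00)(85.00) + (2600.00)(85.00) = 1135600.00 in³
ΣAȳ = (4760.00)(14.00) + (6000.00)(153.00) + (2600.00)(291.00) = 1741240.00 in³
x̄ = 1135600.00 / 13360.00 = 85.00 in
ȳ = 1741240.00 / 13360.00 = 130.33 in

x̄ = 85.00 in, ȳ = 130.33 in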